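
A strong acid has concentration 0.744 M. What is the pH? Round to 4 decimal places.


A strong acid dissociates completely, so [H+] equals the given concentration.
pH = -log10([H+]) = -log10(0.744)
pH = 0.12842706, rounded to 4 dp:

0.1284


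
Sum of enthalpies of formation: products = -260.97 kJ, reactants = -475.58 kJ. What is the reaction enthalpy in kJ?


dH_rxn = sum(dH_f products) - sum(dH_f reactants)
dH_rxn = -260.97 - (-475.58)
dH_rxn = 214.61 kJ:

214.61 kJ


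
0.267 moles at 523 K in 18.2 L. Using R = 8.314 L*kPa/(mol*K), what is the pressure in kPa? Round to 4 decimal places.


PV = nRT, solve for P = nRT / V.
nRT = 0.267 * 8.314 * 523 = 1160.9753
P = 1160.9753 / 18.2
P = 63.78985165 kPa, rounded to 4 dp:

63.7899 kPa


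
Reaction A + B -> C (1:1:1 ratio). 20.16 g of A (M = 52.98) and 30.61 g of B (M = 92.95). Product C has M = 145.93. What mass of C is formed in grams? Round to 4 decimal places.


Find moles of each reactant; the smaller value is the limiting reagent in a 1:1:1 reaction, so moles_C equals moles of the limiter.
n_A = mass_A / M_A = 20.16 / 52.98 = 0.380521 mol
n_B = mass_B / M_B = 30.61 / 92.95 = 0.329317 mol
Limiting reagent: B (smaller), n_limiting = 0.329317 mol
mass_C = n_limiting * M_C = 0.329317 * 145.93
mass_C = 48.05722981 g, rounded to 4 dp:

48.0572 g


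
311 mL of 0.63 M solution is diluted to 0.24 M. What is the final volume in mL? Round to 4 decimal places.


Dilution: M1*V1 = M2*V2, solve for V2.
V2 = M1*V1 / M2
V2 = 0.63 * 311 / 0.24
V2 = 195.93 / 0.24
V2 = 816.375 mL, rounded to 4 dp:

816.3750 mL


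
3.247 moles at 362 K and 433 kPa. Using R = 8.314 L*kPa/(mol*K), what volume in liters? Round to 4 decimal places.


PV = nRT, solve for V = nRT / P.
nRT = 3.247 * 8.314 * 362 = 9772.392
V = 9772.392 / 433
V = 22.56903464 L, rounded to 4 dp:

22.5690 L


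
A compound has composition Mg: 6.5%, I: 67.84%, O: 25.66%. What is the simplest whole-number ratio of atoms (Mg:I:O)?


Assume 100 g of compound, divide each mass% by atomic mass to get moles, then normalize by the smallest to get a raw atom ratio.
Moles per 100 g: Mg: 6.5/24.305 = 0.2674, I: 67.84/126.904 = 0.5346, O: 25.66/15.999 = 1.6039
Raw ratio (divide by min = 0.2674): Mg: 1.0, I: 1.999, O: 5.997
Multiply by 1 to clear fractions: Mg: 1.0 ~= 1, I: 1.999 ~= 2, O: 5.997 ~= 6
Reduce by GCD to get the simplest whole-number ratio:

1:2:6


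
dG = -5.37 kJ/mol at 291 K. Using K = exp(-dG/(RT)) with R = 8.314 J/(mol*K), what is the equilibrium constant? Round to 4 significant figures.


dG is in kJ/mol; multiply by 1000 to match R in J/(mol*K).
RT = 8.314 * 291 = 2419.374 J/mol
exponent = -dG*1000 / (RT) = -(-5.37*1000) / 2419.374 = 2.21958242
K = exp(2.21958242)
K = 9.2034869, rounded to 4 significant figures:

9.203


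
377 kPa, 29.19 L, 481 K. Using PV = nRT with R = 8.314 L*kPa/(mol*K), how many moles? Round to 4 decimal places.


PV = nRT, solve for n = PV / (RT).
PV = 377 * 29.19 = 11004.63
RT = 8.314 * 481 = 3999.034
n = 11004.63 / 3999.034
n = 2.75182207 mol, rounded to 4 dp:

2.7518 mol


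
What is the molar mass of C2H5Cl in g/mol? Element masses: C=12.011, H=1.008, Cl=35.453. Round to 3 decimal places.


M = sum(count * atomic_mass) over atoms.
M = 2*12.011 + 5*1.008 + 1*35.453
M = 24.022 + 5.04 + 35.453
M = 64.515 g/mol, rounded to 3 dp:

64.515 g/mol


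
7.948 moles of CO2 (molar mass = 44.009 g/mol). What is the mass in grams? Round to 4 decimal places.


mass = n * M
mass = 7.948 * 44.009
mass = 349.783532 g, rounded to 4 dp:

349.7835 g


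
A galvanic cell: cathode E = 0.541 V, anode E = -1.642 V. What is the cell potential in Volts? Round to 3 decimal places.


Standard cell potential: E_cell = E_cathode - E_anode.
E_cell = 0.541 - (-1.642)
E_cell = 2.183 V, rounded to 3 dp:

2.183 V


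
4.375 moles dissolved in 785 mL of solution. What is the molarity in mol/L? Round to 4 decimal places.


Convert volume to liters: V_L = V_mL / 1000.
V_L = 785 / 1000 = 0.785 L
M = n / V_L = 4.375 / 0.785
M = 5.57324841 mol/L, rounded to 4 dp:

5.5732 mol/L


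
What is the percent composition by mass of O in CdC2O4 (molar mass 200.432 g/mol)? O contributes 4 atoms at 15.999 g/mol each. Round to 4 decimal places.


pct = 100 * (n_elem * M_elem) / M_total
mass_contribution = 4 * 15.999 = 63.996 g/mol
pct = 100 * 63.996 / 200.432
pct = 31.92903329 %, rounded to 4 dp:

31.9290 %


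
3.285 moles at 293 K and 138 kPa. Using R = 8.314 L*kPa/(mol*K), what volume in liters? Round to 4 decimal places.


PV = nRT, solve for V = nRT / P.
nRT = 3.285 * 8.314 * 293 = 8002.2666
V = 8002.2666 / 138
V = 57.98743913 L, rounded to 4 dp:

57.9874 L


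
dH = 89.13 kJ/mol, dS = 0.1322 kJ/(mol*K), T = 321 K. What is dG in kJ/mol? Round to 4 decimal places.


Gibbs: dG = dH - T*dS (consistent units, dS already in kJ/(mol*K)).
T*dS = 321 * 0.1322 = 42.4362
dG = 89.13 - (42.4362)
dG = 46.6938 kJ/mol, rounded to 4 dp:

46.6938 kJ/mol


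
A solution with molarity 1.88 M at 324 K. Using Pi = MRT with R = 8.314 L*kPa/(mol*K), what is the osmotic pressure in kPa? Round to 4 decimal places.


Osmotic pressure (van't Hoff): Pi = M*R*T.
RT = 8.314 * 324 = 2693.736
Pi = 1.88 * 2693.736
Pi = 5064.22368 kPa, rounded to 4 dp:

5064.2237 kPa


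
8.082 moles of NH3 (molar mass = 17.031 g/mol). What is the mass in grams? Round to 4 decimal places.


mass = n * M
mass = 8.082 * 17.031
mass = 137.644542 g, rounded to 4 dp:

137.6445 g


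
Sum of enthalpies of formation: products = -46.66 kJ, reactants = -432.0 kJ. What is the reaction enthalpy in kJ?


dH_rxn = sum(dH_f products) - sum(dH_f reactants)
dH_rxn = -46.66 - (-432.0)
dH_rxn = 385.34 kJ:

385.34 kJ


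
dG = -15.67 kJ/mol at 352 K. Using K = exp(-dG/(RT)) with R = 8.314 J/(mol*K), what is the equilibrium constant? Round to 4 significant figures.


dG is in kJ/mol; multiply by 1000 to match R in J/(mol*K).
RT = 8.314 * 352 = 2926.528 J/mol
exponent = -dG*1000 / (RT) = -(-15.67*1000) / 2926.528 = 5.35446782
K = exp(5.35446782)
K = 211.55136, rounded to 4 significant figures:

211.6


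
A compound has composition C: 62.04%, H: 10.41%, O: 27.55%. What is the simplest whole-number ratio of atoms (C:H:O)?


Assume 100 g of compound, divide each mass% by atomic mass to get moles, then normalize by the smallest to get a raw atom ratio.
Moles per 100 g: C: 62.04/12.011 = 5.1653, H: 10.41/1.008 = 10.3274, O: 27.55/15.999 = 1.722
Raw ratio (divide by min = 1.722): C: 3.0, H: 5.997, O: 1.0
Multiply by 1 to clear fractions: C: 3.0 ~= 3, H: 5.997 ~= 6, O: 1.0 ~= 1
Reduce by GCD to get the simplest whole-number ratio:

3:6:1


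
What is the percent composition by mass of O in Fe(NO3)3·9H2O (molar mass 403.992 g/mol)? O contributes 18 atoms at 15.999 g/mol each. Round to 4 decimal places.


pct = 100 * (n_elem * M_elem) / M_total
mass_contribution = 18 * 15.999 = 287.982 g/mol
pct = 100 * 287.982 / 403.992
pct = 71.28408483 %, rounded to 4 dp:

71.2841 %


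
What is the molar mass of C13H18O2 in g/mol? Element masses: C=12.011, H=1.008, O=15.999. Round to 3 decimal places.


M = sum(count * atomic_mass) over atoms.
M = 13*12.011 + 18*1.008 + 2*15.999
M = 156.143 + 18.144 + 31.998
M = 206.285 g/mol, rounded to 3 dp:

206.285 g/mol


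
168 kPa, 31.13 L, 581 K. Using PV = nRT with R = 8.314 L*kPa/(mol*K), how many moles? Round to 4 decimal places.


PV = nRT, solve for n = PV / (RT).
PV = 168 * 31.13 = 5229.84
RT = 8.314 * 581 = 4830.434
n = 5229.84 / 4830.434
n = 1.08268532 mol, rounded to 4 dp:

1.0827 mol


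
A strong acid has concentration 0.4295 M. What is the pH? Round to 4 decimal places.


A strong acid dissociates completely, so [H+] equals the given concentration.
pH = -log10([H+]) = -log10(0.4295)
pH = 0.36703683, rounded to 4 dp:

0.3670


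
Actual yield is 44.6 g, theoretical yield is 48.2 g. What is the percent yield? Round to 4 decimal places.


% yield = 100 * actual / theoretical
% yield = 100 * 44.6 / 48.2
% yield = 92.53112033 %, rounded to 4 dp:

92.5311 %


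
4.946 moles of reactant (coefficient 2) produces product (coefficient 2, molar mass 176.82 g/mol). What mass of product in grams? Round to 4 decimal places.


Use the coefficient ratio to convert reactant moles to product moles, then multiply by the product's molar mass.
moles_P = moles_R * (coeff_P / coeff_R) = 4.946 * (2/2) = 4.946
mass_P = moles_P * M_P = 4.946 * 176.82
mass_P = 874.55172 g, rounded to 4 dp:

874.5517 g


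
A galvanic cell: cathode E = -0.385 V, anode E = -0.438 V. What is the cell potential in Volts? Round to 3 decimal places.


Standard cell potential: E_cell = E_cathode - E_anode.
E_cell = -0.385 - (-0.438)
E_cell = 0.053 V, rounded to 3 dp:

0.053 V


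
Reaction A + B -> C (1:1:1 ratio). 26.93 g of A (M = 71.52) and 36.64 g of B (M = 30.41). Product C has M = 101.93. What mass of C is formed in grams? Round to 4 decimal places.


Find moles of each reactant; the smaller value is the limiting reagent in a 1:1:1 reaction, so moles_C equals moles of the limiter.
n_A = mass_A / M_A = 26.93 / 71.52 = 0.376538 mol
n_B = mass_B / M_B = 36.64 / 30.41 = 1.204867 mol
Limiting reagent: A (smaller), n_limiting = 0.376538 mol
mass_C = n_limiting * M_C = 0.376538 * 101.93
mass_C = 38.38051834 g, rounded to 4 dp:

38.3805 g


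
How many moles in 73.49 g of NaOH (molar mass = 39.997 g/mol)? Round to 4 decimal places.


n = mass / M
n = 73.49 / 39.997
n = 1.8373878 mol, rounded to 4 dp:

1.8374 mol


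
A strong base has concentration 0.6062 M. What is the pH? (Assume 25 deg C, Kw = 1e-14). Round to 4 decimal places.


A strong base dissociates completely, so [OH-] equals the given concentration.
pOH = -log10([OH-]) = -log10(0.6062) = 0.217384
pH = 14 - pOH = 14 - 0.217384
pH = 13.782616, rounded to 4 dp:

13.7826


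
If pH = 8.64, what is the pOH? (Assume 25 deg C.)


At 25 deg C, pH + pOH = 14.
pOH = 14 - pH = 14 - 8.64
pOH = 5.36:

5.36


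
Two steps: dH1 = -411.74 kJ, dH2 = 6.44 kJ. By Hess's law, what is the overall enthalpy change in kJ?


Hess's law: enthalpy is a state function, so add the step enthalpies.
dH_total = dH1 + dH2 = -411.74 + (6.44)
dH_total = -405.3 kJ:

-405.30 kJ


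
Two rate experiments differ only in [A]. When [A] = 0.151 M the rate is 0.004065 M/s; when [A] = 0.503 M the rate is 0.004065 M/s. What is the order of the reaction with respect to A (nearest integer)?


Rate is proportional to [A]^n, so rate2/rate1 = ([A]2/[A]1)^n. Take logs to solve for n.
rate2/rate1 = 0.004065 / 0.004065 = 1.0
[A]2/[A]1 = 0.503 / 0.151 = 3.3311
n = ln(1.0) / ln(3.3311) = 0.0
Nearest integer order:

0


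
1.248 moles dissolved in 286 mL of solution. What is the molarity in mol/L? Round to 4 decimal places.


Convert volume to liters: V_L = V_mL / 1000.
V_L = 286 / 1000 = 0.286 L
M = n / V_L = 1.248 / 0.286
M = 4.36363636 mol/L, rounded to 4 dp:

4.3636 mol/L


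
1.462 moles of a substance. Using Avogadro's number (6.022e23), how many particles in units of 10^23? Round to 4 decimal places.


N = n * NA, then divide by 1e23 for the requested units.
N / 1e23 = n * 6.022
N / 1e23 = 1.462 * 6.022
N / 1e23 = 8.804164, rounded to 4 dp:

8.8042


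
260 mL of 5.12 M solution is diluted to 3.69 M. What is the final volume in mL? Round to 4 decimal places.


Dilution: M1*V1 = M2*V2, solve for V2.
V2 = M1*V1 / M2
V2 = 5.12 * 260 / 3.69
V2 = 1331.2 / 3.69
V2 = 360.75880759 mL, rounded to 4 dp:

360.7588 mL


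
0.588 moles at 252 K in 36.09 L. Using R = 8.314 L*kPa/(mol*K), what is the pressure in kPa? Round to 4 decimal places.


PV = nRT, solve for P = nRT / V.
nRT = 0.588 * 8.314 * 252 = 1231.9353
P = 1231.9353 / 36.09
P = 34.13508728 kPa, rounded to 4 dp:

34.1351 kPa


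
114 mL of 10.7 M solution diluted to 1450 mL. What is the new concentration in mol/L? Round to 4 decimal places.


Dilution: M1*V1 = M2*V2, solve for M2.
M2 = M1*V1 / V2
M2 = 10.7 * 114 / 1450
M2 = 1219.8 / 1450
M2 = 0.84124138 mol/L, rounded to 4 dp:

0.8412 mol/L


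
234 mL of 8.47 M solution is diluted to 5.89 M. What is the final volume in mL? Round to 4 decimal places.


Dilution: M1*V1 = M2*V2, solve for V2.
V2 = M1*V1 / M2
V2 = 8.47 * 234 / 5.89
V2 = 1981.98 / 5.89
V2 = 336.4991511 mL, rounded to 4 dp:

336.4992 mL


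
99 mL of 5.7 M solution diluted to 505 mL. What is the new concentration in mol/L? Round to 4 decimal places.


Dilution: M1*V1 = M2*V2, solve for M2.
M2 = M1*V1 / V2
M2 = 5.7 * 99 / 505
M2 = 564.3 / 505
M2 = 1.11742574 mol/L, rounded to 4 dp:

1.1174 mol/L


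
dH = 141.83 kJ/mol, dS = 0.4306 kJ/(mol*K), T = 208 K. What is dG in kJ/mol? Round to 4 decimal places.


Gibbs: dG = dH - T*dS (consistent units, dS already in kJ/(mol*K)).
T*dS = 208 * 0.4306 = 89.5648
dG = 141.83 - (89.5648)
dG = 52.2652 kJ/mol, rounded to 4 dp:

52.2652 kJ/mol


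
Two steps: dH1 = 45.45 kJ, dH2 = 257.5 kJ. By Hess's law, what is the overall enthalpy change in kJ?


Hess's law: enthalpy is a state function, so add the step enthalpies.
dH_total = dH1 + dH2 = 45.45 + (257.5)
dH_total = 302.95 kJ:

302.95 kJ


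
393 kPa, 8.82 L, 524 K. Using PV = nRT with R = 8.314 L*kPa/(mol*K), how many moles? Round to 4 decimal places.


PV = nRT, solve for n = PV / (RT).
PV = 393 * 8.82 = 3466.26
RT = 8.314 * 524 = 4356.536
n = 3466.26 / 4356.536
n = 0.7956459 mol, rounded to 4 dp:

0.7956 mol


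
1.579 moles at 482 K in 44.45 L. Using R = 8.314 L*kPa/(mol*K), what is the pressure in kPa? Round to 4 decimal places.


PV = nRT, solve for P = nRT / V.
nRT = 1.579 * 8.314 * 482 = 6327.6025
P = 6327.6025 / 44.45
P = 142.35326209 kPa, rounded to 4 dp:

142.3533 kPa


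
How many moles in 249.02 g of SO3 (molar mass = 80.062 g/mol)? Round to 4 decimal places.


n = mass / M
n = 249.02 / 80.062
n = 3.11033949 mol, rounded to 4 dp:

3.1103 mol


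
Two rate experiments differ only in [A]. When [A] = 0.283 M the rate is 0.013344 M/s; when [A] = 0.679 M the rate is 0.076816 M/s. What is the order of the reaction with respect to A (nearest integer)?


Rate is proportional to [A]^n, so rate2/rate1 = ([A]2/[A]1)^n. Take logs to solve for n.
rate2/rate1 = 0.076816 / 0.013344 = 5.7566
[A]2/[A]1 = 0.679 / 0.283 = 2.3993
n = ln(5.7566) / ln(2.3993) = 2.0
Nearest integer order:

2


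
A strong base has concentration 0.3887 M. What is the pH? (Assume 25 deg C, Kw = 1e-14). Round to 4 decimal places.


A strong base dissociates completely, so [OH-] equals the given concentration.
pOH = -log10([OH-]) = -log10(0.3887) = 0.410385
pH = 14 - pOH = 14 - 0.410385
pH = 13.589615, rounded to 4 dp:

13.5896


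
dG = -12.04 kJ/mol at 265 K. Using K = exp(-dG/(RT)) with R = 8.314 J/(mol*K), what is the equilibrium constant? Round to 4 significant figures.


dG is in kJ/mol; multiply by 1000 to match R in J/(mol*K).
RT = 8.314 * 265 = 2203.21 J/mol
exponent = -dG*1000 / (RT) = -(-12.04*1000) / 2203.21 = 5.4647537
K = exp(5.4647537)
K = 236.21767, rounded to 4 significant figures:

236.2


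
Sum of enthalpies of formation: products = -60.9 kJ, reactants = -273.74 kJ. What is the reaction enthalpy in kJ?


dH_rxn = sum(dH_f products) - sum(dH_f reactants)
dH_rxn = -60.9 - (-273.74)
dH_rxn = 212.84 kJ:

212.84 kJ


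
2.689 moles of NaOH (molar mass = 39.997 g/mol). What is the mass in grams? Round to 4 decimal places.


mass = n * M
mass = 2.689 * 39.997
mass = 107.551933 g, rounded to 4 dp:

107.5519 g


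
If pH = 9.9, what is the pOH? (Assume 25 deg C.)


At 25 deg C, pH + pOH = 14.
pOH = 14 - pH = 14 - 9.9
pOH = 4.1:

4.10


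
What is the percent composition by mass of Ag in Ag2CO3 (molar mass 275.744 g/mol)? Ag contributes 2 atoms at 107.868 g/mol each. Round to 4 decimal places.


pct = 100 * (n_elem * M_elem) / M_total
mass_contribution = 2 * 107.868 = 215.736 g/mol
pct = 100 * 215.736 / 275.744
pct = 78.23778577 %, rounded to 4 dp:

78.2378 %


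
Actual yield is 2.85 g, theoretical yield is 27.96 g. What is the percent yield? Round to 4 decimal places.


% yield = 100 * actual / theoretical
% yield = 100 * 2.85 / 27.96
% yield = 10.19313305 %, rounded to 4 dp:

10.1931 %


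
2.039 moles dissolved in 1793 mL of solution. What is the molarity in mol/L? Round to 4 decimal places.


Convert volume to liters: V_L = V_mL / 1000.
V_L = 1793 / 1000 = 1.793 L
M = n / V_L = 2.039 / 1.793
M = 1.13720022 mol/L, rounded to 4 dp:

1.1372 mol/L


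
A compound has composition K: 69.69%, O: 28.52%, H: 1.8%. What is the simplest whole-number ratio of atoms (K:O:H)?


Assume 100 g of compound, divide each mass% by atomic mass to get moles, then normalize by the smallest to get a raw atom ratio.
Moles per 100 g: K: 69.69/39.098 = 1.7824, O: 28.52/15.999 = 1.7826, H: 1.8/1.008 = 1.7857
Raw ratio (divide by min = 1.7824): K: 1.0, O: 1.0, H: 1.002
Multiply by 1 to clear fractions: K: 1.0 ~= 1, O: 1.0 ~= 1, H: 1.002 ~= 1
Reduce by GCD to get the simplest whole-number ratio:

1:1:1


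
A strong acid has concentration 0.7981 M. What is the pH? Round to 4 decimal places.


A strong acid dissociates completely, so [H+] equals the given concentration.
pH = -log10([H+]) = -log10(0.7981)
pH = 0.09794269, rounded to 4 dp:

0.0979


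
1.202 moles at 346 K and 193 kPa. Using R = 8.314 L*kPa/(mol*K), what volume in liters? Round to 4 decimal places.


PV = nRT, solve for V = nRT / P.
nRT = 1.202 * 8.314 * 346 = 3457.7261
V = 3457.7261 / 193
V = 17.91567927 L, rounded to 4 dp:

17.9157 L


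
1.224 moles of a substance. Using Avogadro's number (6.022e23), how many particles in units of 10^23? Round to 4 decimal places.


N = n * NA, then divide by 1e23 for the requested units.
N / 1e23 = n * 6.022
N / 1e23 = 1.224 * 6.022
N / 1e23 = 7.370928, rounded to 4 dp:

7.3709


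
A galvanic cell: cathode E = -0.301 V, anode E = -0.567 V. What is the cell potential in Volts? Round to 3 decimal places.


Standard cell potential: E_cell = E_cathode - E_anode.
E_cell = -0.301 - (-0.567)
E_cell = 0.266 V, rounded to 3 dp:

0.266 V


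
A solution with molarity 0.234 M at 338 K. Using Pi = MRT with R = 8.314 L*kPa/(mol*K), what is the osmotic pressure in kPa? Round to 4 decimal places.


Osmotic pressure (van't Hoff): Pi = M*R*T.
RT = 8.314 * 338 = 2810.132
Pi = 0.234 * 2810.132
Pi = 657.570888 kPa, rounded to 4 dp:

657.5709 kPa


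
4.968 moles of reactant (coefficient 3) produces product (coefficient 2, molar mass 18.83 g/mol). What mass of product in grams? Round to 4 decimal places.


Use the coefficient ratio to convert reactant moles to product moles, then multiply by the product's molar mass.
moles_P = moles_R * (coeff_P / coeff_R) = 4.968 * (2/3) = 3.312
mass_P = moles_P * M_P = 3.312 * 18.83
mass_P = 62.36496 g, rounded to 4 dp:

62.3650 g


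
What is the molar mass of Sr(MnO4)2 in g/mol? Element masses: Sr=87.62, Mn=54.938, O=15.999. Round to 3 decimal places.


M = sum(count * atomic_mass) over atoms.
M = 1*87.62 + 2*54.938 + 8*15.999
M = 87.62 + 109.876 + 127.992
M = 325.488 g/mol, rounded to 3 dp:

325.488 g/mol


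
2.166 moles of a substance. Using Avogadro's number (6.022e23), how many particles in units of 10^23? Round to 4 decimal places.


N = n * NA, then divide by 1e23 for the requested units.
N / 1e23 = n * 6.022
N / 1e23 = 2.166 * 6.022
N / 1e23 = 13.043652, rounded to 4 dp:

13.0437


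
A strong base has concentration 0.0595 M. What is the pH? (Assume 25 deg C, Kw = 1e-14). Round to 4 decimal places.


A strong base dissociates completely, so [OH-] equals the given concentration.
pOH = -log10([OH-]) = -log10(0.0595) = 1.225483
pH = 14 - pOH = 14 - 1.225483
pH = 12.774517, rounded to 4 dp:

12.7745


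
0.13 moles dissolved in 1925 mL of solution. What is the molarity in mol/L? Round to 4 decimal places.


Convert volume to liters: V_L = V_mL / 1000.
V_L = 1925 / 1000 = 1.925 L
M = n / V_L = 0.13 / 1.925
M = 0.06753247 mol/L, rounded to 4 dp:

0.0675 mol/L


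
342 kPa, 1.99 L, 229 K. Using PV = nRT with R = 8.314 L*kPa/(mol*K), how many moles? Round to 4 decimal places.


PV = nRT, solve for n = PV / (RT).
PV = 342 * 1.99 = 680.58
RT = 8.314 * 229 = 1903.906
n = 680.58 / 1903.906
n = 0.35746513 mol, rounded to 4 dp:

0.3575 mol


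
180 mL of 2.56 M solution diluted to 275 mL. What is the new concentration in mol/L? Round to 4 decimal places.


Dilution: M1*V1 = M2*V2, solve for M2.
M2 = M1*V1 / V2
M2 = 2.56 * 180 / 275
M2 = 460.8 / 275
M2 = 1.67563636 mol/L, rounded to 4 dp:

1.6756 mol/L


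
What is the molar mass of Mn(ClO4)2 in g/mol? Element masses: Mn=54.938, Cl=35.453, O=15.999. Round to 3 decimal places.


M = sum(count * atomic_mass) over atoms.
M = 1*54.938 + 2*35.453 + 8*15.999
M = 54.938 + 70.906 + 127.992
M = 253.836 g/mol, rounded to 3 dp:

253.836 g/mol


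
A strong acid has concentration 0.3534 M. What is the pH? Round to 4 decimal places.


A strong acid dissociates completely, so [H+] equals the given concentration.
pH = -log10([H+]) = -log10(0.3534)
pH = 0.45173345, rounded to 4 dp:

0.4517


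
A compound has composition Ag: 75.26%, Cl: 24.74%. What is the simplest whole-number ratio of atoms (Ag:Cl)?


Assume 100 g of compound, divide each mass% by atomic mass to get moles, then normalize by the smallest to get a raw atom ratio.
Moles per 100 g: Ag: 75.26/107.868 = 0.6977, Cl: 24.74/35.453 = 0.6978
Raw ratio (divide by min = 0.6977): Ag: 1.0, Cl: 1.0
Multiply by 1 to clear fractions: Ag: 1.0 ~= 1, Cl: 1.0 ~= 1
Reduce by GCD to get the simplest whole-number ratio:

1:1


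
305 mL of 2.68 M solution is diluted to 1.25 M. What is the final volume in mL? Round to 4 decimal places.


Dilution: M1*V1 = M2*V2, solve for V2.
V2 = M1*V1 / M2
V2 = 2.68 * 305 / 1.25
V2 = 817.4 / 1.25
V2 = 653.92 mL, rounded to 4 dp:

653.9200 mL


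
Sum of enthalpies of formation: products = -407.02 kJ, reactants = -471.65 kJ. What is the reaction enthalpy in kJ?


dH_rxn = sum(dH_f products) - sum(dH_f reactants)
dH_rxn = -407.02 - (-471.65)
dH_rxn = 64.63 kJ:

64.63 kJ


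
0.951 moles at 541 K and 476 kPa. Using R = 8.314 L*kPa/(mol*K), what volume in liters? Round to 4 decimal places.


PV = nRT, solve for V = nRT / P.
nRT = 0.951 * 8.314 * 541 = 4277.4782
V = 4277.4782 / 476
V = 8.98629874 L, rounded to 4 dp:

8.9863 L


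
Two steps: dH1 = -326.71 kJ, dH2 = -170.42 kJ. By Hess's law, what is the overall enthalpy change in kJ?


Hess's law: enthalpy is a state function, so add the step enthalpies.
dH_total = dH1 + dH2 = -326.71 + (-170.42)
dH_total = -497.13 kJ:

-497.13 kJ


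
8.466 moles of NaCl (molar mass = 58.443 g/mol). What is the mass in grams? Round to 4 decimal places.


mass = n * M
mass = 8.466 * 58.443
mass = 494.778438 g, rounded to 4 dp:

494.7784 g


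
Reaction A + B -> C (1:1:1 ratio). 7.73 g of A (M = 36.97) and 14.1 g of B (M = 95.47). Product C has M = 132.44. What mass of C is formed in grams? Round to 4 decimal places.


Find moles of each reactant; the smaller value is the limiting reagent in a 1:1:1 reaction, so moles_C equals moles of the limiter.
n_A = mass_A / M_A = 7.73 / 36.97 = 0.209088 mol
n_B = mass_B / M_B = 14.1 / 95.47 = 0.14769 mol
Limiting reagent: B (smaller), n_limiting = 0.14769 mol
mass_C = n_limiting * M_C = 0.14769 * 132.44
mass_C = 19.5600636 g, rounded to 4 dp:

19.5601 g


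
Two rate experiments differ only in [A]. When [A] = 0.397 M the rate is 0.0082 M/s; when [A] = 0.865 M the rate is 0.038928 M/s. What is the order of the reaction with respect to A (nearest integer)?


Rate is proportional to [A]^n, so rate2/rate1 = ([A]2/[A]1)^n. Take logs to solve for n.
rate2/rate1 = 0.038928 / 0.0082 = 4.7473
[A]2/[A]1 = 0.865 / 0.397 = 2.1788
n = ln(4.7473) / ln(2.1788) = 2.0
Nearest integer order:

2


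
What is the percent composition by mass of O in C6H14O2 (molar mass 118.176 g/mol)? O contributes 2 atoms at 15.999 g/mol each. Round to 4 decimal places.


pct = 100 * (n_elem * M_elem) / M_total
mass_contribution = 2 * 15.999 = 31.998 g/mol
pct = 100 * 31.998 / 118.176
pct = 27.07656377 %, rounded to 4 dp:

27.0766 %


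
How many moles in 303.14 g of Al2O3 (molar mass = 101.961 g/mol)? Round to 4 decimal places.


n = mass / M
n = 303.14 / 101.961
n = 2.97309756 mol, rounded to 4 dp:

2.9731 mol


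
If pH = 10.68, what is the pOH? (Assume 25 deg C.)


At 25 deg C, pH + pOH = 14.
pOH = 14 - pH = 14 - 10.68
pOH = 3.32:

3.32


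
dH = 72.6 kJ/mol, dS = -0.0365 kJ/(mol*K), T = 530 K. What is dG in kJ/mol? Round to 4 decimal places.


Gibbs: dG = dH - T*dS (consistent units, dS already in kJ/(mol*K)).
T*dS = 530 * -0.0365 = -19.345
dG = 72.6 - (-19.345)
dG = 91.945 kJ/mol, rounded to 4 dp:

91.9450 kJ/mol


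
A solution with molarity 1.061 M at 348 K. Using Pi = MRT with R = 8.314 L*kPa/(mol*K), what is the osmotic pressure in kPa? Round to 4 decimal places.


Osmotic pressure (van't Hoff): Pi = M*R*T.
RT = 8.314 * 348 = 2893.272
Pi = 1.061 * 2893.272
Pi = 3069.761592 kPa, rounded to 4 dp:

3069.7616 kPa


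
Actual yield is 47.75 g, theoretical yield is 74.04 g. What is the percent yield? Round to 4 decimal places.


% yield = 100 * actual / theoretical
% yield = 100 * 47.75 / 74.04
% yield = 64.4921664 %, rounded to 4 dp:

64.4922 %


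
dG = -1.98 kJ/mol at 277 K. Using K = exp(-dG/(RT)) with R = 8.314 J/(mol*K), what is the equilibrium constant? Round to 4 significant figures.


dG is in kJ/mol; multiply by 1000 to match R in J/(mol*K).
RT = 8.314 * 277 = 2302.978 J/mol
exponent = -dG*1000 / (RT) = -(-1.98*1000) / 2302.978 = 0.85975637
K = exp(0.85975637)
K = 2.362585, rounded to 4 significant figures:

2.363


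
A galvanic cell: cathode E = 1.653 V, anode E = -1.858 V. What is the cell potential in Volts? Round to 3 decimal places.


Standard cell potential: E_cell = E_cathode - E_anode.
E_cell = 1.653 - (-1.858)
E_cell = 3.511 V, rounded to 3 dp:

3.511 V


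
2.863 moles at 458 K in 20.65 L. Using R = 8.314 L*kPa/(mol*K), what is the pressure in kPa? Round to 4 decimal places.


PV = nRT, solve for P = nRT / V.
nRT = 2.863 * 8.314 * 458 = 10901.7658
P = 10901.7658 / 20.65
P = 527.93054722 kPa, rounded to 4 dp:

527.9305 kPa


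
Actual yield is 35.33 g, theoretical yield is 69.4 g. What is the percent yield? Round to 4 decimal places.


% yield = 100 * actual / theoretical
% yield = 100 * 35.33 / 69.4
% yield = 50.90778098 %, rounded to 4 dp:

50.9078 %


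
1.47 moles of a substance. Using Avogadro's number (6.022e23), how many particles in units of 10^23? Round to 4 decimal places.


N = n * NA, then divide by 1e23 for the requested units.
N / 1e23 = n * 6.022
N / 1e23 = 1.47 * 6.022
N / 1e23 = 8.85234, rounded to 4 dp:

8.8523


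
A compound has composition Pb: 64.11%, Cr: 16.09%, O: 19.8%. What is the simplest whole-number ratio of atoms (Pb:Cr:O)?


Assume 100 g of compound, divide each mass% by atomic mass to get moles, then normalize by the smallest to get a raw atom ratio.
Moles per 100 g: Pb: 64.11/207.2 = 0.3094, Cr: 16.09/51.996 = 0.3094, O: 19.8/15.999 = 1.2376
Raw ratio (divide by min = 0.3094): Pb: 1.0, Cr: 1.0, O: 4.0
Multiply by 1 to clear fractions: Pb: 1.0 ~= 1, Cr: 1.0 ~= 1, O: 4.0 ~= 4
Reduce by GCD to get the simplest whole-number ratio:

1:1:4


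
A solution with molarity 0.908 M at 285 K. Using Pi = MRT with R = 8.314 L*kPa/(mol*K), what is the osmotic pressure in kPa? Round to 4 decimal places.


Osmotic pressure (van't Hoff): Pi = M*R*T.
RT = 8.314 * 285 = 2369.49
Pi = 0.908 * 2369.49
Pi = 2151.49692 kPa, rounded to 4 dp:

2151.4969 kPa


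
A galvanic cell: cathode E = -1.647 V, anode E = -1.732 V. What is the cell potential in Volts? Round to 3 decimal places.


Standard cell potential: E_cell = E_cathode - E_anode.
E_cell = -1.647 - (-1.732)
E_cell = 0.085 V, rounded to 3 dp:

0.085 V


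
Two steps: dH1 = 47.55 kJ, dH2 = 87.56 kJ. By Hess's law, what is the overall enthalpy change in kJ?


Hess's law: enthalpy is a state function, so add the step enthalpies.
dH_total = dH1 + dH2 = 47.55 + (87.56)
dH_total = 135.11 kJ:

135.11 kJ


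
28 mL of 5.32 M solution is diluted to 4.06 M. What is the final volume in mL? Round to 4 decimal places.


Dilution: M1*V1 = M2*V2, solve for V2.
V2 = M1*V1 / M2
V2 = 5.32 * 28 / 4.06
V2 = 148.96 / 4.06
V2 = 36.68965517 mL, rounded to 4 dp:

36.6897 mL


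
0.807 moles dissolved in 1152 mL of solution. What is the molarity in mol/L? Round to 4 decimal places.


Convert volume to liters: V_L = V_mL / 1000.
V_L = 1152 / 1000 = 1.152 L
M = n / V_L = 0.807 / 1.152
M = 0.70052083 mol/L, rounded to 4 dp:

0.7005 mol/L


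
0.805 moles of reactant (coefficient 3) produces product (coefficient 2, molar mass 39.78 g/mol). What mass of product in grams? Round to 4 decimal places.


Use the coefficient ratio to convert reactant moles to product moles, then multiply by the product's molar mass.
moles_P = moles_R * (coeff_P / coeff_R) = 0.805 * (2/3) = 0.536667
mass_P = moles_P * M_P = 0.536667 * 39.78
mass_P = 21.34861326 g, rounded to 4 dp:

21.3486 g


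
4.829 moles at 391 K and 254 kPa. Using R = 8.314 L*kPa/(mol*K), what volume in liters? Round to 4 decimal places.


PV = nRT, solve for V = nRT / P.
nRT = 4.829 * 8.314 * 391 = 15697.9876
V = 15697.9876 / 254
V = 61.80310079 L, rounded to 4 dp:

61.8031 L


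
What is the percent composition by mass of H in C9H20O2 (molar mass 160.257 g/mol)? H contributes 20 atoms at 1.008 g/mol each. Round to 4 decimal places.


pct = 100 * (n_elem * M_elem) / M_total
mass_contribution = 20 * 1.008 = 20.16 g/mol
pct = 100 * 20.16 / 160.257
pct = 12.57979371 %, rounded to 4 dp:

12.5798 %


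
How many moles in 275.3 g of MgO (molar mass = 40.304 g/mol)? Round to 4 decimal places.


n = mass / M
n = 275.3 / 40.304
n = 6.83058753 mol, rounded to 4 dp:

6.8306 mol


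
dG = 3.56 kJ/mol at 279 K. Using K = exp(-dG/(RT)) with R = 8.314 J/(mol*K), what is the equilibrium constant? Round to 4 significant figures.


dG is in kJ/mol; multiply by 1000 to match R in J/(mol*K).
RT = 8.314 * 279 = 2319.606 J/mol
exponent = -dG*1000 / (RT) = -(3.56*1000) / 2319.606 = -1.5347434
K = exp(-1.5347434)
K = 0.21551098, rounded to 4 significant figures:

0.2155


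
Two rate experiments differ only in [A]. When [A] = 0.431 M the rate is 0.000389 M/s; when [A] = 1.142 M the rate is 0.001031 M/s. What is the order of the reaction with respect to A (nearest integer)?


Rate is proportional to [A]^n, so rate2/rate1 = ([A]2/[A]1)^n. Take logs to solve for n.
rate2/rate1 = 0.001031 / 0.000389 = 2.6504
[A]2/[A]1 = 1.142 / 0.431 = 2.6497
n = ln(2.6504) / ln(2.6497) = 1.0
Nearest integer order:

1


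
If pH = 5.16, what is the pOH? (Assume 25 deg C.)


At 25 deg C, pH + pOH = 14.
pOH = 14 - pH = 14 - 5.16
pOH = 8.84:

8.84


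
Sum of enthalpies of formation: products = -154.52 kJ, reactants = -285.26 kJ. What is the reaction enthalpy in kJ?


dH_rxn = sum(dH_f products) - sum(dH_f reactants)
dH_rxn = -154.52 - (-285.26)
dH_rxn = 130.74 kJ:

130.74 kJ


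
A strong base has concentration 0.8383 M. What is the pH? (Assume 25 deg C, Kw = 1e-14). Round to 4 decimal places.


A strong base dissociates completely, so [OH-] equals the given concentration.
pOH = -log10([OH-]) = -log10(0.8383) = 0.076601
pH = 14 - pOH = 14 - 0.076601
pH = 13.923399, rounded to 4 dp:

13.9234


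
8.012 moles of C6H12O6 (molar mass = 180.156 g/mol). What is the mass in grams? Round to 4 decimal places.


mass = n * M
mass = 8.012 * 180.156
mass = 1443.409872 g, rounded to 4 dp:

1443.4099 g


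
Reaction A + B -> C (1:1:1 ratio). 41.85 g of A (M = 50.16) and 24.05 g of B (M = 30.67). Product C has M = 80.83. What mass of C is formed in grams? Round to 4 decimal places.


Find moles of each reactant; the smaller value is the limiting reagent in a 1:1:1 reaction, so moles_C equals moles of the limiter.
n_A = mass_A / M_A = 41.85 / 50.16 = 0.83433 mol
n_B = mass_B / M_B = 24.05 / 30.67 = 0.784154 mol
Limiting reagent: B (smaller), n_limiting = 0.784154 mol
mass_C = n_limiting * M_C = 0.784154 * 80.83
mass_C = 63.38316782 g, rounded to 4 dp:

63.3832 g


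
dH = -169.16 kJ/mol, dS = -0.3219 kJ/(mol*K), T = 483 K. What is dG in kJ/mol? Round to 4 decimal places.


Gibbs: dG = dH - T*dS (consistent units, dS already in kJ/(mol*K)).
T*dS = 483 * -0.3219 = -155.4777
dG = -169.16 - (-155.4777)
dG = -13.6823 kJ/mol, rounded to 4 dp:

-13.6823 kJ/mol


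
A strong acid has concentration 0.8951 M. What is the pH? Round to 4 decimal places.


A strong acid dissociates completely, so [H+] equals the given concentration.
pH = -log10([H+]) = -log10(0.8951)
pH = 0.04812844, rounded to 4 dp:

0.0481


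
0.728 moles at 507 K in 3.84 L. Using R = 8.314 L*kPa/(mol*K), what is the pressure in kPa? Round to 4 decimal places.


PV = nRT, solve for P = nRT / V.
nRT = 0.728 * 8.314 * 507 = 3068.6641
P = 3068.6641 / 3.84
P = 799.13127604 kPa, rounded to 4 dp:

799.1313 kPa


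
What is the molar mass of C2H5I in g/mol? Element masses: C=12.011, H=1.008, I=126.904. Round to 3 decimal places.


M = sum(count * atomic_mass) over atoms.
M = 2*12.011 + 5*1.008 + 1*126.904
M = 24.022 + 5.04 + 126.904
M = 155.966 g/mol, rounded to 3 dp:

155.966 g/mol


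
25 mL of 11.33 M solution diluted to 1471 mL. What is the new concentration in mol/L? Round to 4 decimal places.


Dilution: M1*V1 = M2*V2, solve for M2.
M2 = M1*V1 / V2
M2 = 11.33 * 25 / 1471
M2 = 283.25 / 1471
M2 = 0.19255608 mol/L, rounded to 4 dp:

0.1926 mol/L


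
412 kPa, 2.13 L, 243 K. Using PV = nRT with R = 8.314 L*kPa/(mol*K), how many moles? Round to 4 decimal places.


PV = nRT, solve for n = PV / (RT).
PV = 412 * 2.13 = 877.56
RT = 8.314 * 243 = 2020.302
n = 877.56 / 2020.302
n = 0.4343707 mol, rounded to 4 dp:

0.4344 mol


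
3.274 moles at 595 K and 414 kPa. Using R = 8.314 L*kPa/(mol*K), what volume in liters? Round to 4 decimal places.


PV = nRT, solve for V = nRT / P.
nRT = 3.274 * 8.314 * 595 = 16195.9214
V = 16195.9214 / 414
V = 39.12058309 L, rounded to 4 dp:

39.1206 L


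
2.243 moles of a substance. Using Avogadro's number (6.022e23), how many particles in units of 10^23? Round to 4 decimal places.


N = n * NA, then divide by 1e23 for the requested units.
N / 1e23 = n * 6.022
N / 1e23 = 2.243 * 6.022
N / 1e23 = 13.507346, rounded to 4 dp:

13.5073


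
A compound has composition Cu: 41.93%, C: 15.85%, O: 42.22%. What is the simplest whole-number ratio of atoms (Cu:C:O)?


Assume 100 g of compound, divide each mass% by atomic mass to get moles, then normalize by the smallest to get a raw atom ratio.
Moles per 100 g: Cu: 41.93/63.546 = 0.6598, C: 15.85/12.011 = 1.3196, O: 42.22/15.999 = 2.6389
Raw ratio (divide by min = 0.6598): Cu: 1.0, C: 2.0, O: 3.999
Multiply by 1 to clear fractions: Cu: 1.0 ~= 1, C: 2.0 ~= 2, O: 3.999 ~= 4
Reduce by GCD to get the simplest whole-number ratio:

1:2:4


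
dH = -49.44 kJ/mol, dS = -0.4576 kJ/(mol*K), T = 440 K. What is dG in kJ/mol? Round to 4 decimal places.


Gibbs: dG = dH - T*dS (consistent units, dS already in kJ/(mol*K)).
T*dS = 440 * -0.4576 = -201.344
dG = -49.44 - (-201.344)
dG = 151.904 kJ/mol, rounded to 4 dp:

151.9040 kJ/mol


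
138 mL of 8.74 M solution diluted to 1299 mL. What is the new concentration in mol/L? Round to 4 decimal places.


Dilution: M1*V1 = M2*V2, solve for M2.
M2 = M1*V1 / V2
M2 = 8.74 * 138 / 1299
M2 = 1206.12 / 1299
M2 = 0.92849885 mol/L, rounded to 4 dp:

0.9285 mol/L


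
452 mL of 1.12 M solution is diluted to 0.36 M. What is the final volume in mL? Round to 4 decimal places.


Dilution: M1*V1 = M2*V2, solve for V2.
V2 = M1*V1 / M2
V2 = 1.12 * 452 / 0.36
V2 = 506.24 / 0.36
V2 = 1406.22222222 mL, rounded to 4 dp:

1406.2222 mL


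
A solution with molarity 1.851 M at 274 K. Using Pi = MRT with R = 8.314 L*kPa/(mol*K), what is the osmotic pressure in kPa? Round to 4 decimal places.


Osmotic pressure (van't Hoff): Pi = M*R*T.
RT = 8.314 * 274 = 2278.036
Pi = 1.851 * 2278.036
Pi = 4216.644636 kPa, rounded to 4 dp:

4216.6446 kPa


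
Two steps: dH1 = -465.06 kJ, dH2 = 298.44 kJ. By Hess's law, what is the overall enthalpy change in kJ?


Hess's law: enthalpy is a state function, so add the step enthalpies.
dH_total = dH1 + dH2 = -465.06 + (298.44)
dH_total = -166.62 kJ:

-166.62 kJ


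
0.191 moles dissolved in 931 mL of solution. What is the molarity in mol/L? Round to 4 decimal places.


Convert volume to liters: V_L = V_mL / 1000.
V_L = 931 / 1000 = 0.931 L
M = n / V_L = 0.191 / 0.931
M = 0.20515575 mol/L, rounded to 4 dp:

0.2052 mol/L


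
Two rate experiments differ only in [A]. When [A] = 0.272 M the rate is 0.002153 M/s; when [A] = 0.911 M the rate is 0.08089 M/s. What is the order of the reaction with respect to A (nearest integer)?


Rate is proportional to [A]^n, so rate2/rate1 = ([A]2/[A]1)^n. Take logs to solve for n.
rate2/rate1 = 0.08089 / 0.002153 = 37.5708
[A]2/[A]1 = 0.911 / 0.272 = 3.3493
n = ln(37.5708) / ln(3.3493) = 3.0
Nearest integer order:

3


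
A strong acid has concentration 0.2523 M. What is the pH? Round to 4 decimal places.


A strong acid dissociates completely, so [H+] equals the given concentration.
pH = -log10([H+]) = -log10(0.2523)
pH = 0.59808275, rounded to 4 dp:

0.5981


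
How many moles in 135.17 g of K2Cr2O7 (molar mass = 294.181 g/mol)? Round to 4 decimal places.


n = mass / M
n = 135.17 / 294.181
n = 0.45947903 mol, rounded to 4 dp:

0.4595 mol


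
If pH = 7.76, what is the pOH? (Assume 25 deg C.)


At 25 deg C, pH + pOH = 14.
pOH = 14 - pH = 14 - 7.76
pOH = 6.24:

6.24


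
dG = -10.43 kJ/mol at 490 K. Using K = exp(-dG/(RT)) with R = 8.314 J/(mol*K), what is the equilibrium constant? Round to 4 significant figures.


dG is in kJ/mol; multiply by 1000 to match R in J/(mol*K).
RT = 8.314 * 490 = 4073.86 J/mol
exponent = -dG*1000 / (RT) = -(-10.43*1000) / 4073.86 = 2.56022544
K = exp(2.56022544)
K = 12.938734, rounded to 4 significant figures:

12.94


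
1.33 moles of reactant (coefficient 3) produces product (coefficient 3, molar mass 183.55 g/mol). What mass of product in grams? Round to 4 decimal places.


Use the coefficient ratio to convert reactant moles to product moles, then multiply by the product's molar mass.
moles_P = moles_R * (coeff_P / coeff_R) = 1.33 * (3/3) = 1.33
mass_P = moles_P * M_P = 1.33 * 183.55
mass_P = 244.1215 g, rounded to 4 dp:

244.1215 g


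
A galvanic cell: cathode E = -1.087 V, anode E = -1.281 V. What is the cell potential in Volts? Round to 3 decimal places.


Standard cell potential: E_cell = E_cathode - E_anode.
E_cell = -1.087 - (-1.281)
E_cell = 0.194 V, rounded to 3 dp:

0.194 V


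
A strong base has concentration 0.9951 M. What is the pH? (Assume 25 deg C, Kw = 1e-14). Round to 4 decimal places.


A strong base dissociates completely, so [OH-] equals the given concentration.
pOH = -log10([OH-]) = -log10(0.9951) = 0.002133
pH = 14 - pOH = 14 - 0.002133
pH = 13.997867, rounded to 4 dp:

13.9979


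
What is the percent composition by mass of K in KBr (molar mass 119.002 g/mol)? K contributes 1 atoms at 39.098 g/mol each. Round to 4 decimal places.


pct = 100 * (n_elem * M_elem) / M_total
mass_contribution = 1 * 39.098 = 39.098 g/mol
pct = 100 * 39.098 / 119.002
pct = 32.85491 %, rounded to 4 dp:

32.8549 %


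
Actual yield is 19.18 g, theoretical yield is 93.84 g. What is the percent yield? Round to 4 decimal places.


% yield = 100 * actual / theoretical
% yield = 100 * 19.18 / 93.84
% yield = 20.43904518 %, rounded to 4 dp:

20.4390 %


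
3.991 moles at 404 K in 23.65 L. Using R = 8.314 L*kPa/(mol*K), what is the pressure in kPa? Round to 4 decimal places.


PV = nRT, solve for P = nRT / V.
nRT = 3.991 * 8.314 * 404 = 13405.1943
P = 13405.1943 / 23.65
P = 566.81582664 kPa, rounded to 4 dp:

566.8158 kPa
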